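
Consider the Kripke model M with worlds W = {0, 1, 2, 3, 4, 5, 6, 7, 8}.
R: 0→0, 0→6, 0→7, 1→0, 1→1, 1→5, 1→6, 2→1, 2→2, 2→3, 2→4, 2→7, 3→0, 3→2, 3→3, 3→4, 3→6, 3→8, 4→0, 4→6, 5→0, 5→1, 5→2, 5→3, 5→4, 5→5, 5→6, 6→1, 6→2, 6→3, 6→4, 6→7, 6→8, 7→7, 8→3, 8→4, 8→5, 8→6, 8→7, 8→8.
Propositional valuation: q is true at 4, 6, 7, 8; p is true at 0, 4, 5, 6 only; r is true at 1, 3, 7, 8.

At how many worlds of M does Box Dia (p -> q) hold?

9

Let φ = Box Dia (p -> q). Evaluate φ at each world:
  0 (successors {0, 6, 7}): φ is true.
  1 (successors {0, 1, 5, 6}): φ is true.
  2 (successors {1, 2, 3, 4, 7}): φ is true.
  3 (successors {0, 2, 3, 4, 6, 8}): φ is true.
  4 (successors {0, 6}): φ is true.
  5 (successors {0, 1, 2, 3, 4, 5, 6}): φ is true.
  6 (successors {1, 2, 3, 4, 7, 8}): φ is true.
  7 (successors {7}): φ is true.
  8 (successors {3, 4, 5, 6, 7, 8}): φ is true.
For instance, at 2:
  At 2: Box Dia (p -> q) requires Dia (p -> q) at every successor {1, 2, 3, 4, 7}.
    At 1: Dia (p -> q) is true.
    At 2: Dia (p -> q) is true.
    At 3: Dia (p -> q) is true.
    At 4: Dia (p -> q) is true.
    At 7: Dia (p -> q) is true.
  So Box Dia (p -> q) is true at 2.
Satisfying worlds: {0, 1, 2, 3, 4, 5, 6, 7, 8}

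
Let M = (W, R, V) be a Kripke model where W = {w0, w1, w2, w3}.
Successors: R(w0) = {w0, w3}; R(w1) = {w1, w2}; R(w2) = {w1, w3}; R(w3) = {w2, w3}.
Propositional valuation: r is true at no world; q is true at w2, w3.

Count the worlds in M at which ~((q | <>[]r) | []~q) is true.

Let φ = ~((q | <>[]r) | []~q). Evaluate φ at each world:
  w0 (successors {w0, w3}): φ is true.
  w1 (successors {w1, w2}): φ is true.
  w2 (successors {w1, w3}): φ is false.
  w3 (successors {w2, w3}): φ is false.
For instance, at w1:
  At w1: (q | <>[]r) | []~q is false, so ~((q | <>[]r) | []~q) is true.
    At w1: q | <>[]r is false, []~q is false, so (q | <>[]r) | []~q is false.
      At w1: q is false, <>[]r is false, so q | <>[]r is false.
      At w1: []~q requires ~q at every successor {w1, w2}.
        ~q fails at w2, so []~q is false at w1.
Satisfying worlds: {w0, w1}

2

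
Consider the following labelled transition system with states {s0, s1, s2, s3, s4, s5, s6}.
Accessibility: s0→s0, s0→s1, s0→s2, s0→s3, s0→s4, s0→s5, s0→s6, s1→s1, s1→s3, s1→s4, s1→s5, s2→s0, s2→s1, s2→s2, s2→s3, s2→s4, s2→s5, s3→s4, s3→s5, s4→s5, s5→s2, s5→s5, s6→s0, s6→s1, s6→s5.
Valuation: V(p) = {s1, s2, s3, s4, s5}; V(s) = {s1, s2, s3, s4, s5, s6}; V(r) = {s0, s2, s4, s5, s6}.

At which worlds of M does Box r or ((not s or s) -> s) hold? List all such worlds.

s1, s2, s3, s4, s5, s6

Let φ = Box r or ((not s or s) -> s). Evaluate φ at each world:
  s0 (successors {s0, s1, s2, s3, s4, s5, s6}): φ is false.
  s1 (successors {s1, s3, s4, s5}): φ is true.
  s2 (successors {s0, s1, s2, s3, s4, s5}): φ is true.
  s3 (successors {s4, s5}): φ is true.
  s4 (successors {s5}): φ is true.
  s5 (successors {s2, s5}): φ is true.
  s6 (successors {s0, s1, s5}): φ is true.
For instance, at s5:
  At s5: Box r is true, (not s or s) -> s is true, so Box r or ((not s or s) -> s) is true.
    At s5: Box r requires r at every successor {s2, s5}.
      At s2: r is true.
      At s5: r is true.
    So Box r is true at s5.
Satisfying worlds: {s1, s2, s3, s4, s5, s6}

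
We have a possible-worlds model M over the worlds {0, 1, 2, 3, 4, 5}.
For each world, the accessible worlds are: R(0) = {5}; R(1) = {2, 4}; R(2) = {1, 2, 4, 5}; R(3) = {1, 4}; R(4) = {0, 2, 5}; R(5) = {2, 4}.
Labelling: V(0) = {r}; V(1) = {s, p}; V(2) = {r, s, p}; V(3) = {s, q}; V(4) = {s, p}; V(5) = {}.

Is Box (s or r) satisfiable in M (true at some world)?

Recall that Box ψ holds at a world iff ψ holds at every accessible world, and Dia ψ holds iff ψ holds at some accessible world.
Let φ = Box (s or r). Evaluate φ at each world:
  0 (successors {5}): φ is false.
  1 (successors {2, 4}): φ is true.
  2 (successors {1, 2, 4, 5}): φ is false.
  3 (successors {1, 4}): φ is true.
  4 (successors {0, 2, 5}): φ is false.
  5 (successors {2, 4}): φ is true.
Detail at 1 (witness):
  At 1: Box (s or r) requires s or r at every successor {2, 4}.
    At 2: s or r is true.
    At 4: s or r is true.
  So Box (s or r) is true at 1.

Yes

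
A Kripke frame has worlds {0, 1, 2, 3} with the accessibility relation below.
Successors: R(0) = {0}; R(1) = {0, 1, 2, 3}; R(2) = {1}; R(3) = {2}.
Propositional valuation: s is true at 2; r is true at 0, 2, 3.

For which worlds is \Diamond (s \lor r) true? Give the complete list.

0, 1, 3

Let φ = \Diamond (s \lor r). Evaluate φ at each world:
  0 (successors {0}): φ is true.
  1 (successors {0, 1, 2, 3}): φ is true.
  2 (successors {1}): φ is false.
  3 (successors {2}): φ is true.
For instance, at 1:
  At 1: \Diamond (s \lor r) requires s \lor r at some successor in {0, 1, 2, 3}.
    s \lor r holds at 0, so \Diamond (s \lor r) is true at 1.
Satisfying worlds: {0, 1, 3}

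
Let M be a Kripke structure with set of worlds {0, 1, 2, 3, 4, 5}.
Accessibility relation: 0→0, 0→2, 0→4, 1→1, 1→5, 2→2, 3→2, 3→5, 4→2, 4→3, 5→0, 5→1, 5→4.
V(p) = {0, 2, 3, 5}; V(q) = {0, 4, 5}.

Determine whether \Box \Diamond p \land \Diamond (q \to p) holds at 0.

Yes

Recall that \Box ψ holds at a world iff ψ holds at every accessible world, and \Diamond ψ holds iff ψ holds at some accessible world.
At 0: \Box \Diamond p is true, \Diamond (q \to p) is true, so \Box \Diamond p \land \Diamond (q \to p) is true.
  At 0: \Box \Diamond p requires \Diamond p at every successor {0, 2, 4}.
      At 0: \Diamond p requires p at some successor in {0, 2, 4}.
        p holds at 0, so \Diamond p is true at 0.
      At 2: \Diamond p requires p at some successor in {2}.
        p holds at 2, so \Diamond p is true at 2.
      At 4: \Diamond p requires p at some successor in {2, 3}.
        p holds at 2, so \Diamond p is true at 4.
  So \Box \Diamond p is true at 0.
  At 0: \Diamond (q \to p) requires q \to p at some successor in {0, 2, 4}.
    q \to p holds at 0, so \Diamond (q \to p) is true at 0.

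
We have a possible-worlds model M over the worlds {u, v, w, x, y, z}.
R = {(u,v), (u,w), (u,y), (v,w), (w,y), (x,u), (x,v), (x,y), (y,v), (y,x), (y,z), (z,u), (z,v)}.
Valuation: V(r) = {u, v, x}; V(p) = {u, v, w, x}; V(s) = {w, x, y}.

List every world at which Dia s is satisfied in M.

u, v, w, x, y

Let φ = Dia s. Evaluate φ at each world:
  u (successors {v, w, y}): φ is true.
  v (successors {w}): φ is true.
  w (successors {y}): φ is true.
  x (successors {u, v, y}): φ is true.
  y (successors {v, x, z}): φ is true.
  z (successors {u, v}): φ is false.
For instance, at u:
  At u: Dia s requires s at some successor in {v, w, y}.
    s holds at w, so Dia s is true at u.
Satisfying worlds: {u, v, w, x, y}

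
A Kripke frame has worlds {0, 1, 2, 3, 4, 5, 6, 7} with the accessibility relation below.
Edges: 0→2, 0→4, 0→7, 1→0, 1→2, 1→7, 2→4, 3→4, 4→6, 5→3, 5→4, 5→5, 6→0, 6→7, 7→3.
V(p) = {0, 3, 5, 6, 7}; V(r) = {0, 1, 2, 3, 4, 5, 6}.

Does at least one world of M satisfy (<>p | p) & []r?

Recall that []ψ holds at a world iff ψ holds at every accessible world, and <>ψ holds iff ψ holds at some accessible world.
Let φ = (<>p | p) & []r. Evaluate φ at each world:
  0 (successors {2, 4, 7}): φ is false.
  1 (successors {0, 2, 7}): φ is false.
  2 (successors {4}): φ is false.
  3 (successors {4}): φ is true.
  4 (successors {6}): φ is true.
  5 (successors {3, 4, 5}): φ is true.
  6 (successors {0, 7}): φ is false.
  7 (successors {3}): φ is true.
Detail at 3 (witness):
  At 3: <>p | p is true, []r is true, so (<>p | p) & []r is true.
    At 3: <>p is false, p is true, so <>p | p is true.
      At 3: <>p requires p at some successor in {4}.
        At 4: p is false.
      So <>p is false at 3.
    At 3: []r requires r at every successor {4}.
      At 4: r is true.
    So []r is true at 3.

Yes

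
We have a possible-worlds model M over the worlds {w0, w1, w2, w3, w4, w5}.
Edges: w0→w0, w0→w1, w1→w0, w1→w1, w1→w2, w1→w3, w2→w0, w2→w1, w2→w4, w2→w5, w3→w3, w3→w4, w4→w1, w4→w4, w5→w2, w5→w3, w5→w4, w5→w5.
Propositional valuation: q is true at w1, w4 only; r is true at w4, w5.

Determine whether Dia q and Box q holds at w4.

At w4: Dia q is true, Box q is true, so Dia q and Box q is true.
  At w4: Dia q requires q at some successor in {w1, w4}.
    q holds at w1, so Dia q is true at w4.
  At w4: Box q requires q at every successor {w1, w4}.
    At w1: q is true.
    At w4: q is true.
  So Box q is true at w4.

Yes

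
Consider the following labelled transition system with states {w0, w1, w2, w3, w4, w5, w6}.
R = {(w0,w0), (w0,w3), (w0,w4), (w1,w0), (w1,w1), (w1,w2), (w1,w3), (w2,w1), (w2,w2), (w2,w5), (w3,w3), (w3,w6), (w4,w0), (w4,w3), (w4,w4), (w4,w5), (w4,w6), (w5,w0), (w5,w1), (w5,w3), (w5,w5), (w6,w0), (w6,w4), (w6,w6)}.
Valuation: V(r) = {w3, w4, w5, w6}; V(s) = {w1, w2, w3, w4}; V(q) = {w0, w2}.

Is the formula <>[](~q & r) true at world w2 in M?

At w2: <>[](~q & r) requires [](~q & r) at some successor in {w1, w2, w5}.
  At w1: [](~q & r) is false.
  At w2: [](~q & r) is false.
  At w5: [](~q & r) is false.
So <>[](~q & r) is false at w2.

No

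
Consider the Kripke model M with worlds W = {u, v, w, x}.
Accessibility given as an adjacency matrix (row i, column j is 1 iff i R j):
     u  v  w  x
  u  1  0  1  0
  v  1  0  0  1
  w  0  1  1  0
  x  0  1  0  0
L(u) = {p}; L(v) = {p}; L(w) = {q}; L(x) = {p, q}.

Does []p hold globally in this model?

No

Let φ = []p. Evaluate φ at each world:
  u (successors {u, w}): φ is false.
  v (successors {u, x}): φ is true.
  w (successors {v, w}): φ is false.
  x (successors {v}): φ is true.
Detail at u (counterexample):
  At u: []p requires p at every successor {u, w}.
    p fails at w, so []p is false at u.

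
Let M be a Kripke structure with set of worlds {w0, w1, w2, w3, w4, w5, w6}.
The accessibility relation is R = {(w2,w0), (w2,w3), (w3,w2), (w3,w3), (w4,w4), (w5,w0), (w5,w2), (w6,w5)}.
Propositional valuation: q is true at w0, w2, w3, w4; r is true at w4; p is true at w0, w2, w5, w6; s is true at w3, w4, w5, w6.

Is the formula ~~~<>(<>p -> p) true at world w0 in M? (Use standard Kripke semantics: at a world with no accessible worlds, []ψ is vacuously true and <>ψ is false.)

At w0: ~~<>(<>p -> p) is false, so ~~~<>(<>p -> p) is true.
  At w0: ~<>(<>p -> p) is true, so ~~<>(<>p -> p) is false.
    At w0: <>(<>p -> p) is false, so ~<>(<>p -> p) is true.
      At w0: no accessible worlds, so <>(<>p -> p) is false.

Yes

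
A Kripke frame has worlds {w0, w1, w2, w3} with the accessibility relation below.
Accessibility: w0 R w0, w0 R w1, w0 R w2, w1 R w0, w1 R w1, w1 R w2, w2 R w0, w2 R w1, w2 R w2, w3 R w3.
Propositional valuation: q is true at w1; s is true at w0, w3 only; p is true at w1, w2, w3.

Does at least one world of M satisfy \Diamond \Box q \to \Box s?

Yes

Let φ = \Diamond \Box q \to \Box s. Evaluate φ at each world:
  w0 (successors {w0, w1, w2}): φ is true.
  w1 (successors {w0, w1, w2}): φ is true.
  w2 (successors {w0, w1, w2}): φ is true.
  w3 (successors {w3}): φ is true.
Detail at w0 (witness):
  At w0: \Diamond \Box q is false, \Box s is false, so \Diamond \Box q \to \Box s is true.
    At w0: \Diamond \Box q requires \Box q at some successor in {w0, w1, w2}.
      At w0: \Box q is false.
      At w1: \Box q is false.
      At w2: \Box q is false.
    So \Diamond \Box q is false at w0.
    At w0: \Box s requires s at every successor {w0, w1, w2}.
      s fails at w1, so \Box s is false at w0.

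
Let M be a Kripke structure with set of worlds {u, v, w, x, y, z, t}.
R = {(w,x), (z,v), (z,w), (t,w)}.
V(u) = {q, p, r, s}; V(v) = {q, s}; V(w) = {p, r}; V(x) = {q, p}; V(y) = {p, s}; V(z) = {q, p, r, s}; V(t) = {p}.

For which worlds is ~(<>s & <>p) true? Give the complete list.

u, v, w, x, y, t

Let φ = ~(<>s & <>p). Evaluate φ at each world:
  u (successors ∅): φ is true.
  v (successors ∅): φ is true.
  w (successors {x}): φ is true.
  x (successors ∅): φ is true.
  y (successors ∅): φ is true.
  z (successors {v, w}): φ is false.
  t (successors {w}): φ is true.
For instance, at z:
  At z: <>s & <>p is true, so ~(<>s & <>p) is false.
    At z: <>s is true, <>p is true, so <>s & <>p is true.
      At z: <>s requires s at some successor in {v, w}.
        s holds at v, so <>s is true at z.
      At z: <>p requires p at some successor in {v, w}.
        p holds at w, so <>p is true at z.
Satisfying worlds: {u, v, w, x, y, t}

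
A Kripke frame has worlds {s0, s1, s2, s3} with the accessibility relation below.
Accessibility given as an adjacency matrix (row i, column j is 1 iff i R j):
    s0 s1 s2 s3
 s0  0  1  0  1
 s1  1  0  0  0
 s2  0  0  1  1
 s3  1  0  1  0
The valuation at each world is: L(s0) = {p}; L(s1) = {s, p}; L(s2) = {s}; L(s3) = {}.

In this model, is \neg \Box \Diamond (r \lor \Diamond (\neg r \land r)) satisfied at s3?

Recall that \Box ψ holds at a world iff ψ holds at every accessible world, and \Diamond ψ holds iff ψ holds at some accessible world.
At s3: \Box \Diamond (r \lor \Diamond (\neg r \land r)) is false, so \neg \Box \Diamond (r \lor \Diamond (\neg r \land r)) is true.
  At s3: \Box \Diamond (r \lor \Diamond (\neg r \land r)) requires \Diamond (r \lor \Diamond (\neg r \land r)) at every successor {s0, s2}.
    \Diamond (r \lor \Diamond (\neg r \land r)) fails at s0, so \Box \Diamond (r \lor \Diamond (\neg r \land r)) is false at s3.
      At s0: \Diamond (r \lor \Diamond (\neg r \land r)) requires r \lor \Diamond (\neg r \land r) at some successor in {s1, s3}.
        At s1: r \lor \Diamond (\neg r \land r) is false.
        At s3: r \lor \Diamond (\neg r \land r) is false.
      So \Diamond (r \lor \Diamond (\neg r \land r)) is false at s0.

Yes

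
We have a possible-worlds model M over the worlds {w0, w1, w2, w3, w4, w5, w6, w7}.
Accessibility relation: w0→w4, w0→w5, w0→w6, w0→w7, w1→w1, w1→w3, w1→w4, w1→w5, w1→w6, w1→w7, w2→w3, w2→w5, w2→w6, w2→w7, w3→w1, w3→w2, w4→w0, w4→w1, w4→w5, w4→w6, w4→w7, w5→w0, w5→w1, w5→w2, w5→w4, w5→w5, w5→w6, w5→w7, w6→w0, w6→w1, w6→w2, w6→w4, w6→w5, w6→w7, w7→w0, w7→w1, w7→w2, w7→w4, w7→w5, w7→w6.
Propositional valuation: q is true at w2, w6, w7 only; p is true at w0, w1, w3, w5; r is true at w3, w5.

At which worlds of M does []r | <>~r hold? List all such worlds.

w0, w1, w2, w3, w4, w5, w6, w7

Recall that []ψ holds at a world iff ψ holds at every accessible world, and <>ψ holds iff ψ holds at some accessible world.
Let φ = []r | <>~r. Evaluate φ at each world:
  w0 (successors {w4, w5, w6, w7}): φ is true.
  w1 (successors {w1, w3, w4, w5, w6, w7}): φ is true.
  w2 (successors {w3, w5, w6, w7}): φ is true.
  w3 (successors {w1, w2}): φ is true.
  w4 (successors {w0, w1, w5, w6, w7}): φ is true.
  w5 (successors {w0, w1, w2, w4, w5, w6, w7}): φ is true.
  w6 (successors {w0, w1, w2, w4, w5, w7}): φ is true.
  w7 (successors {w0, w1, w2, w4, w5, w6}): φ is true.
For instance, at w6:
  At w6: []r is false, <>~r is true, so []r | <>~r is true.
    At w6: []r requires r at every successor {w0, w1, w2, w4, w5, w7}.
      r fails at w0, so []r is false at w6.
    At w6: <>~r requires ~r at some successor in {w0, w1, w2, w4, w5, w7}.
      ~r holds at w0, so <>~r is true at w6.
Satisfying worlds: {w0, w1, w2, w3, w4, w5, w6, w7}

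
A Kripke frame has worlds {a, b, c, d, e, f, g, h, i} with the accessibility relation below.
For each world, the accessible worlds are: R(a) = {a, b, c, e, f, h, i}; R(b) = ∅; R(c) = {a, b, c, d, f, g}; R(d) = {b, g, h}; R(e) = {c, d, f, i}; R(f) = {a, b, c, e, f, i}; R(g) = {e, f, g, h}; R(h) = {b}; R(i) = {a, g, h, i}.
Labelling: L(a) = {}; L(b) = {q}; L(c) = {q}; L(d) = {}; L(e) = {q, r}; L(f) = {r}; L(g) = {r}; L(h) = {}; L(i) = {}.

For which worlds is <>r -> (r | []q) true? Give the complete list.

Let φ = <>r -> (r | []q). Evaluate φ at each world:
  a (successors {a, b, c, e, f, h, i}): φ is false.
  b (successors ∅): φ is true.
  c (successors {a, b, c, d, f, g}): φ is false.
  d (successors {b, g, h}): φ is false.
  e (successors {c, d, f, i}): φ is true.
  f (successors {a, b, c, e, f, i}): φ is true.
  g (successors {e, f, g, h}): φ is true.
  h (successors {b}): φ is true.
  i (successors {a, g, h, i}): φ is false.
For instance, at d:
  At d: <>r is true, r | []q is false, so <>r -> (r | []q) is false.
    At d: <>r requires r at some successor in {b, g, h}.
      r holds at g, so <>r is true at d.
    At d: r is false, []q is false, so r | []q is false.
      At d: []q requires q at every successor {b, g, h}.
        q fails at g, so []q is false at d.
Satisfying worlds: {b, e, f, g, h}

b, e, f, g, h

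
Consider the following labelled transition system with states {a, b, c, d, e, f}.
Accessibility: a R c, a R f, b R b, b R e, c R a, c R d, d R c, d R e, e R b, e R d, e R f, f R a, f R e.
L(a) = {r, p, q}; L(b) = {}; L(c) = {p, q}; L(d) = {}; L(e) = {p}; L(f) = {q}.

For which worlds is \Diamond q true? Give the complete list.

Let φ = \Diamond q. Evaluate φ at each world:
  a (successors {c, f}): φ is true.
  b (successors {b, e}): φ is false.
  c (successors {a, d}): φ is true.
  d (successors {c, e}): φ is true.
  e (successors {b, d, f}): φ is true.
  f (successors {a, e}): φ is true.
For instance, at f:
  At f: \Diamond q requires q at some successor in {a, e}.
    q holds at a, so \Diamond q is true at f.
Satisfying worlds: {a, c, d, e, f}

a, c, d, e, f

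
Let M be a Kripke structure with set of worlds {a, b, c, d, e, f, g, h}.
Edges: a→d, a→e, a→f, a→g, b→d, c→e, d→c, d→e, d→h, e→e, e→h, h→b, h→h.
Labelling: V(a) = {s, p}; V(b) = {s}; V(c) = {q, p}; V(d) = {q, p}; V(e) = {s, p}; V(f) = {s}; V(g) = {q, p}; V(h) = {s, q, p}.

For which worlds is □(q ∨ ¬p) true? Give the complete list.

b, f, g, h

Let φ = □(q ∨ ¬p). Evaluate φ at each world:
  a (successors {d, e, f, g}): φ is false.
  b (successors {d}): φ is true.
  c (successors {e}): φ is false.
  d (successors {c, e, h}): φ is false.
  e (successors {e, h}): φ is false.
  f (successors ∅): φ is true.
  g (successors ∅): φ is true.
  h (successors {b, h}): φ is true.
For instance, at e:
  At e: □(q ∨ ¬p) requires q ∨ ¬p at every successor {e, h}.
    q ∨ ¬p fails at e, so □(q ∨ ¬p) is false at e.
Satisfying worlds: {b, f, g, h}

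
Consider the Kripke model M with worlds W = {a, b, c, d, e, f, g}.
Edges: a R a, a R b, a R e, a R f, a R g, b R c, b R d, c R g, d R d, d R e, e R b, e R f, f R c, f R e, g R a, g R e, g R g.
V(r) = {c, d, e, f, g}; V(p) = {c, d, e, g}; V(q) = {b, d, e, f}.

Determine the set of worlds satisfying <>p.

a, b, c, d, f, g

Recall that <>ψ holds at a world iff ψ holds at some accessible world.
Let φ = <>p. Evaluate φ at each world:
  a (successors {a, b, e, f, g}): φ is true.
  b (successors {c, d}): φ is true.
  c (successors {g}): φ is true.
  d (successors {d, e}): φ is true.
  e (successors {b, f}): φ is false.
  f (successors {c, e}): φ is true.
  g (successors {a, e, g}): φ is true.
For instance, at a:
  At a: <>p requires p at some successor in {a, b, e, f, g}.
    p holds at e, so <>p is true at a.
Satisfying worlds: {a, b, c, d, f, g}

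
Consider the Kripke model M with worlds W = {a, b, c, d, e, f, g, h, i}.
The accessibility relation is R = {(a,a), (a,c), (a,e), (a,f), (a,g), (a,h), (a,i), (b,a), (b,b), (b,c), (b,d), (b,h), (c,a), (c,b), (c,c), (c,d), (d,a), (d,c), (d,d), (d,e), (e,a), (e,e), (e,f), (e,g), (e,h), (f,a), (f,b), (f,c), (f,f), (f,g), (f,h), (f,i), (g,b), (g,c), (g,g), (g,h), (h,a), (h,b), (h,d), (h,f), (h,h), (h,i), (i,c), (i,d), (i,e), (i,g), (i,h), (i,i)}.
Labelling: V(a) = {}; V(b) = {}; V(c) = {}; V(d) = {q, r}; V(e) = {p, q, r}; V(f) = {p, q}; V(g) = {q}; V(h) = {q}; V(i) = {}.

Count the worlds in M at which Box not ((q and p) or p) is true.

3

Let φ = Box not ((q and p) or p). Evaluate φ at each world:
  a (successors {a, c, e, f, g, h, i}): φ is false.
  b (successors {a, b, c, d, h}): φ is true.
  c (successors {a, b, c, d}): φ is true.
  d (successors {a, c, d, e}): φ is false.
  e (successors {a, e, f, g, h}): φ is false.
  f (successors {a, b, c, f, g, h, i}): φ is false.
  g (successors {b, c, g, h}): φ is true.
  h (successors {a, b, d, f, h, i}): φ is false.
  i (successors {c, d, e, g, h, i}): φ is false.
For instance, at h:
  At h: Box not ((q and p) or p) requires not ((q and p) or p) at every successor {a, b, d, f, h, i}.
    not ((q and p) or p) fails at f, so Box not ((q and p) or p) is false at h.
Satisfying worlds: {b, c, g}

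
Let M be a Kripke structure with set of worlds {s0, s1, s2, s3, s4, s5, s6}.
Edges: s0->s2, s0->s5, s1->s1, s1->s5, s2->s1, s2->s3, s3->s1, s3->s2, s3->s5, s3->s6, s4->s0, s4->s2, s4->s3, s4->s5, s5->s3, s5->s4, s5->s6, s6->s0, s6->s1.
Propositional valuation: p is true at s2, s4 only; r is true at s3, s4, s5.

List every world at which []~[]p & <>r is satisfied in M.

s0, s1, s2, s3, s4, s5

Let φ = []~[]p & <>r. Evaluate φ at each world:
  s0 (successors {s2, s5}): φ is true.
  s1 (successors {s1, s5}): φ is true.
  s2 (successors {s1, s3}): φ is true.
  s3 (successors {s1, s2, s5, s6}): φ is true.
  s4 (successors {s0, s2, s3, s5}): φ is true.
  s5 (successors {s3, s4, s6}): φ is true.
  s6 (successors {s0, s1}): φ is false.
For instance, at s2:
  At s2: []~[]p is true, <>r is true, so []~[]p & <>r is true.
    At s2: []~[]p requires ~[]p at every successor {s1, s3}.
      At s1: ~[]p is true.
      At s3: ~[]p is true.
    So []~[]p is true at s2.
    At s2: <>r requires r at some successor in {s1, s3}.
      r holds at s3, so <>r is true at s2.
Satisfying worlds: {s0, s1, s2, s3, s4, s5}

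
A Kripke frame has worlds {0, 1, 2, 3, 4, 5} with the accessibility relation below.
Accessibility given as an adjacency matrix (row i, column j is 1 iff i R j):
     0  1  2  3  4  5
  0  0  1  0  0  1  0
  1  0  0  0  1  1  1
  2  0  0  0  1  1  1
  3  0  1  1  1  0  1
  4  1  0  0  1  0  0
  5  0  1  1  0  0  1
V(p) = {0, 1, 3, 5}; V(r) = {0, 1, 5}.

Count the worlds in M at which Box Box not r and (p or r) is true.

Let φ = Box Box not r and (p or r). Evaluate φ at each world:
  0 (successors {1, 4}): φ is false.
  1 (successors {3, 4, 5}): φ is false.
  2 (successors {3, 4, 5}): φ is false.
  3 (successors {1, 2, 3, 5}): φ is false.
  4 (successors {0, 3}): φ is false.
  5 (successors {1, 2, 5}): φ is false.
For instance, at 2:
  At 2: Box Box not r is false, p or r is false, so Box Box not r and (p or r) is false.
    At 2: Box Box not r requires Box not r at every successor {3, 4, 5}.
      Box not r fails at 3, so Box Box not r is false at 2.
Satisfying worlds: none.

0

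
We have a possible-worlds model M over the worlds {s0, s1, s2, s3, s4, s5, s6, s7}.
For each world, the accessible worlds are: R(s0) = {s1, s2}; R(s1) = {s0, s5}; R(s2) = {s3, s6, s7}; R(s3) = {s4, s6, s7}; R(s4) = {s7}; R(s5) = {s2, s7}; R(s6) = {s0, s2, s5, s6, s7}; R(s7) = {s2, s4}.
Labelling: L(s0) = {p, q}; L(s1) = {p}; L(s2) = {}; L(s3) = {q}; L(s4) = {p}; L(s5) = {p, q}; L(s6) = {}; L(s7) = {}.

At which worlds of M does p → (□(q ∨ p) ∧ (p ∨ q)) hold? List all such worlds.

s1, s2, s3, s6, s7

Let φ = p → (□(q ∨ p) ∧ (p ∨ q)). Evaluate φ at each world:
  s0 (successors {s1, s2}): φ is false.
  s1 (successors {s0, s5}): φ is true.
  s2 (successors {s3, s6, s7}): φ is true.
  s3 (successors {s4, s6, s7}): φ is true.
  s4 (successors {s7}): φ is false.
  s5 (successors {s2, s7}): φ is false.
  s6 (successors {s0, s2, s5, s6, s7}): φ is true.
  s7 (successors {s2, s4}): φ is true.
For instance, at s5:
  At s5: p is true, □(q ∨ p) ∧ (p ∨ q) is false, so p → (□(q ∨ p) ∧ (p ∨ q)) is false.
    At s5: □(q ∨ p) is false, p ∨ q is true, so □(q ∨ p) ∧ (p ∨ q) is false.
      At s5: □(q ∨ p) requires q ∨ p at every successor {s2, s7}.
        q ∨ p fails at s2, so □(q ∨ p) is false at s5.
Satisfying worlds: {s1, s2, s3, s6, s7}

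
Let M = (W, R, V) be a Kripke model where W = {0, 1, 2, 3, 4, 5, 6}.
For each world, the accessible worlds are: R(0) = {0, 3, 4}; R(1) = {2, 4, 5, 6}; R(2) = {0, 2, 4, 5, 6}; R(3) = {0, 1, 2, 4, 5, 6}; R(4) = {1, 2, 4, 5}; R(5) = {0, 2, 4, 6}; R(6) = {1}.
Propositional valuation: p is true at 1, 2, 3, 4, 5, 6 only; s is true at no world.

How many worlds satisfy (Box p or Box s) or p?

6

Recall that Box ψ holds at a world iff ψ holds at every accessible world, and Dia ψ holds iff ψ holds at some accessible world.
Let φ = (Box p or Box s) or p. Evaluate φ at each world:
  0 (successors {0, 3, 4}): φ is false.
  1 (successors {2, 4, 5, 6}): φ is true.
  2 (successors {0, 2, 4, 5, 6}): φ is true.
  3 (successors {0, 1, 2, 4, 5, 6}): φ is true.
  4 (successors {1, 2, 4, 5}): φ is true.
  5 (successors {0, 2, 4, 6}): φ is true.
  6 (successors {1}): φ is true.
For instance, at 4:
  At 4: Box p or Box s is true, p is true, so (Box p or Box s) or p is true.
    At 4: Box p is true, Box s is false, so Box p or Box s is true.
      At 4: Box p requires p at every successor {1, 2, 4, 5}.
        At 1: p is true.
        At 2: p is true.
        At 4: p is true.
        At 5: p is true.
      So Box p is true at 4.
      At 4: Box s requires s at every successor {1, 2, 4, 5}.
        s fails at 1, so Box s is false at 4.
Satisfying worlds: {1, 2, 3, 4, 5, 6}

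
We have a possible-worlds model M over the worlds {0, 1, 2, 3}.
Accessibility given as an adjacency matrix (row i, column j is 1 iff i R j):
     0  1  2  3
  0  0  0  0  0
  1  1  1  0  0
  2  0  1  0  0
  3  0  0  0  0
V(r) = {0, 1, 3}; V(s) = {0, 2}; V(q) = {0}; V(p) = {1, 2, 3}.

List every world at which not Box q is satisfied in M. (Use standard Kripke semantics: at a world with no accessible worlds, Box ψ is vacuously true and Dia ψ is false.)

1, 2

Let φ = not Box q. Evaluate φ at each world:
  0 (successors ∅): φ is false.
  1 (successors {0, 1}): φ is true.
  2 (successors {1}): φ is true.
  3 (successors ∅): φ is false.
For instance, at 1:
  At 1: Box q is false, so not Box q is true.
    At 1: Box q requires q at every successor {0, 1}.
      q fails at 1, so Box q is false at 1.
Satisfying worlds: {1, 2}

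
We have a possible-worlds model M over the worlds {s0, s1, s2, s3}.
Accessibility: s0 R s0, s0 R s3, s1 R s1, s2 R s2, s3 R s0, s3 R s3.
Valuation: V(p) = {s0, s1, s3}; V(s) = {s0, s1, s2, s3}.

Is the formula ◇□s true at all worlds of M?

Let φ = ◇□s. Evaluate φ at each world:
  s0 (successors {s0, s3}): φ is true.
  s1 (successors {s1}): φ is true.
  s2 (successors {s2}): φ is true.
  s3 (successors {s0, s3}): φ is true.
For instance, at s1:
  At s1: ◇□s requires □s at some successor in {s1}.
    □s holds at s1, so ◇□s is true at s1.
      At s1: □s requires s at every successor {s1}.
        At s1: s is true.
      So □s is true at s1.

Yes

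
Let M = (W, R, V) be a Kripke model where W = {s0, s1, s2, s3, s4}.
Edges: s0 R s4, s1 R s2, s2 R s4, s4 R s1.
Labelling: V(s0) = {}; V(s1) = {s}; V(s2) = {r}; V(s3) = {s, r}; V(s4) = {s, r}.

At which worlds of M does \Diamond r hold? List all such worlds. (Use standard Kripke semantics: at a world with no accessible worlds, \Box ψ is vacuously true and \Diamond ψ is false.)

Let φ = \Diamond r. Evaluate φ at each world:
  s0 (successors {s4}): φ is true.
  s1 (successors {s2}): φ is true.
  s2 (successors {s4}): φ is true.
  s3 (successors ∅): φ is false.
  s4 (successors {s1}): φ is false.
For instance, at s1:
  At s1: \Diamond r requires r at some successor in {s2}.
    r holds at s2, so \Diamond r is true at s1.
Satisfying worlds: {s0, s1, s2}

s0, s1, s2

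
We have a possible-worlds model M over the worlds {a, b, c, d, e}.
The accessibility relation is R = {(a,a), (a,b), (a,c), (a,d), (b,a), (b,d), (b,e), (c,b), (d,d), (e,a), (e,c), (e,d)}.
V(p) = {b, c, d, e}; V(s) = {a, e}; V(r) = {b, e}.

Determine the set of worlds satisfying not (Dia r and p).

a, d, e

Let φ = not (Dia r and p). Evaluate φ at each world:
  a (successors {a, b, c, d}): φ is true.
  b (successors {a, d, e}): φ is false.
  c (successors {b}): φ is false.
  d (successors {d}): φ is true.
  e (successors {a, c, d}): φ is true.
For instance, at a:
  At a: Dia r and p is false, so not (Dia r and p) is true.
    At a: Dia r is true, p is false, so Dia r and p is false.
      At a: Dia r requires r at some successor in {a, b, c, d}.
        r holds at b, so Dia r is true at a.
Satisfying worlds: {a, d, e}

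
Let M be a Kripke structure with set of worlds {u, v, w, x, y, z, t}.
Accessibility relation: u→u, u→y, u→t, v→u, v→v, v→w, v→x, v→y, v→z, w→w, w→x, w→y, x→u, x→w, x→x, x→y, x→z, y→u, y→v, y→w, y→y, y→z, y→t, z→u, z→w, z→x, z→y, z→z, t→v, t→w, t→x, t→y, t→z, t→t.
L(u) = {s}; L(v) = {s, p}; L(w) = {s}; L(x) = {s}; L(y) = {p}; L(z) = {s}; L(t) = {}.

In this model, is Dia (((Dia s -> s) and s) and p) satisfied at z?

No

At z: Dia (((Dia s -> s) and s) and p) requires ((Dia s -> s) and s) and p at some successor in {u, w, x, y, z}.
  At u: ((Dia s -> s) and s) and p is false.
  At w: ((Dia s -> s) and s) and p is false.
  At x: ((Dia s -> s) and s) and p is false.
  At y: ((Dia s -> s) and s) and p is false.
  At z: ((Dia s -> s) and s) and p is false.
So Dia (((Dia s -> s) and s) and p) is false at z.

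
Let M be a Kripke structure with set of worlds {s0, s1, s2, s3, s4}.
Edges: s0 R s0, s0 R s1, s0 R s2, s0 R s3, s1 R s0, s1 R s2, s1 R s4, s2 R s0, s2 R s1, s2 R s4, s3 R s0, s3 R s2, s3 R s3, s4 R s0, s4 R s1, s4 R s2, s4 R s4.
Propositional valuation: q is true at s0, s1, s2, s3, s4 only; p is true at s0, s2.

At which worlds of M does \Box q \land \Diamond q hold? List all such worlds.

s0, s1, s2, s3, s4

Recall that \Box ψ holds at a world iff ψ holds at every accessible world, and \Diamond ψ holds iff ψ holds at some accessible world.
Let φ = \Box q \land \Diamond q. Evaluate φ at each world:
  s0 (successors {s0, s1, s2, s3}): φ is true.
  s1 (successors {s0, s2, s4}): φ is true.
  s2 (successors {s0, s1, s4}): φ is true.
  s3 (successors {s0, s2, s3}): φ is true.
  s4 (successors {s0, s1, s2, s4}): φ is true.
For instance, at s0:
  At s0: \Box q is true, \Diamond q is true, so \Box q \land \Diamond q is true.
    At s0: \Box q requires q at every successor {s0, s1, s2, s3}.
      At s0: q is true.
      At s1: q is true.
      At s2: q is true.
      At s3: q is true.
    So \Box q is true at s0.
    At s0: \Diamond q requires q at some successor in {s0, s1, s2, s3}.
      q holds at s0, so \Diamond q is true at s0.
Satisfying worlds: {s0, s1, s2, s3, s4}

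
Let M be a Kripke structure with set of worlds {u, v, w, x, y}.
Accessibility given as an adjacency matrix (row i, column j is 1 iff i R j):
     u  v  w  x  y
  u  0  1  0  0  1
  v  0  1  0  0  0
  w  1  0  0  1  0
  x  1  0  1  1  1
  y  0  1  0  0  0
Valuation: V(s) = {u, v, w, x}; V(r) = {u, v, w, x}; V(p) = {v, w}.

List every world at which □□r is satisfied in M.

Let φ = □□r. Evaluate φ at each world:
  u (successors {v, y}): φ is true.
  v (successors {v}): φ is true.
  w (successors {u, x}): φ is false.
  x (successors {u, w, x, y}): φ is false.
  y (successors {v}): φ is true.
For instance, at u:
  At u: □□r requires □r at every successor {v, y}.
      At v: □r requires r at every successor {v}.
        At v: r is true.
      So □r is true at v.
      At y: □r requires r at every successor {v}.
        At v: r is true.
      So □r is true at y.
  So □□r is true at u.
Satisfying worlds: {u, v, y}

u, v, y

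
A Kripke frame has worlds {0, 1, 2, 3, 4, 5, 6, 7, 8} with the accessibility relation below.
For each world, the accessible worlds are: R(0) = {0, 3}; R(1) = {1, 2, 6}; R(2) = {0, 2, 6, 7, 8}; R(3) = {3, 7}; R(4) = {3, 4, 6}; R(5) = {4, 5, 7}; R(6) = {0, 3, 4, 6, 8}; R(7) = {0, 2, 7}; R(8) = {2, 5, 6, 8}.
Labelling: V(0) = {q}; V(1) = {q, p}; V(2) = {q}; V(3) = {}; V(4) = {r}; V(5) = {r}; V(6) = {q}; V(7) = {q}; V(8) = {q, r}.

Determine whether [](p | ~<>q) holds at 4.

No

Recall that []ψ holds at a world iff ψ holds at every accessible world, and <>ψ holds iff ψ holds at some accessible world.
At 4: [](p | ~<>q) requires p | ~<>q at every successor {3, 4, 6}.
  p | ~<>q fails at 3, so [](p | ~<>q) is false at 4.
    At 3: p is false, ~<>q is false, so p | ~<>q is false.
      At 3: <>q is true, so ~<>q is false.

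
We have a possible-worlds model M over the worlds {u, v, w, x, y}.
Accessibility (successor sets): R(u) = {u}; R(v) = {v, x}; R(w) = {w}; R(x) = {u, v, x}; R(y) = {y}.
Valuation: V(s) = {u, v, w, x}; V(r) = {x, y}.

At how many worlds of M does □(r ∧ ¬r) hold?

0

Recall that □ψ holds at a world iff ψ holds at every accessible world, and ◇ψ holds iff ψ holds at some accessible world.
Let φ = □(r ∧ ¬r). Evaluate φ at each world:
  u (successors {u}): φ is false.
  v (successors {v, x}): φ is false.
  w (successors {w}): φ is false.
  x (successors {u, v, x}): φ is false.
  y (successors {y}): φ is false.
For instance, at x:
  At x: □(r ∧ ¬r) requires r ∧ ¬r at every successor {u, v, x}.
    r ∧ ¬r fails at u, so □(r ∧ ¬r) is false at x.
Satisfying worlds: none.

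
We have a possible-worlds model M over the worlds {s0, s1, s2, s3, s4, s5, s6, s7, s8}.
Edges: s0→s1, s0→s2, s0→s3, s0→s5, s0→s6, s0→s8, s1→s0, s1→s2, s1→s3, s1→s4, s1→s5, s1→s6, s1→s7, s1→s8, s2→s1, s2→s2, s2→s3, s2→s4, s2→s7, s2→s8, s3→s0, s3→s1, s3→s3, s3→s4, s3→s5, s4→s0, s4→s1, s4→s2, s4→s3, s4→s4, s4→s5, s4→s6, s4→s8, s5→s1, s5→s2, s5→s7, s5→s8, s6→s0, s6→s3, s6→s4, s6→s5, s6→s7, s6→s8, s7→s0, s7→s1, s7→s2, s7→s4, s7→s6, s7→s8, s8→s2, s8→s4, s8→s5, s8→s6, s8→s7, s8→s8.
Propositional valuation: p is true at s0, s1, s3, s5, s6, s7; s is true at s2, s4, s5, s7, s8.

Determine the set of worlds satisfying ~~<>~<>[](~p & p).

s0, s1, s2, s3, s4, s5, s6, s7, s8

Let φ = ~~<>~<>[](~p & p). Evaluate φ at each world:
  s0 (successors {s1, s2, s3, s5, s6, s8}): φ is true.
  s1 (successors {s0, s2, s3, s4, s5, s6, s7, s8}): φ is true.
  s2 (successors {s1, s2, s3, s4, s7, s8}): φ is true.
  s3 (successors {s0, s1, s3, s4, s5}): φ is true.
  s4 (successors {s0, s1, s2, s3, s4, s5, s6, s8}): φ is true.
  s5 (successors {s1, s2, s7, s8}): φ is true.
  s6 (successors {s0, s3, s4, s5, s7, s8}): φ is true.
  s7 (successors {s0, s1, s2, s4, s6, s8}): φ is true.
  s8 (successors {s2, s4, s5, s6, s7, s8}): φ is true.
For instance, at s1:
  At s1: ~<>~<>[](~p & p) is false, so ~~<>~<>[](~p & p) is true.
    At s1: <>~<>[](~p & p) is true, so ~<>~<>[](~p & p) is false.
      At s1: <>~<>[](~p & p) requires ~<>[](~p & p) at some successor in {s0, s2, s3, s4, s5, s6, s7, s8}.
        ~<>[](~p & p) holds at s0, so <>~<>[](~p & p) is true at s1.
Satisfying worlds: {s0, s1, s2, s3, s4, s5, s6, s7, s8}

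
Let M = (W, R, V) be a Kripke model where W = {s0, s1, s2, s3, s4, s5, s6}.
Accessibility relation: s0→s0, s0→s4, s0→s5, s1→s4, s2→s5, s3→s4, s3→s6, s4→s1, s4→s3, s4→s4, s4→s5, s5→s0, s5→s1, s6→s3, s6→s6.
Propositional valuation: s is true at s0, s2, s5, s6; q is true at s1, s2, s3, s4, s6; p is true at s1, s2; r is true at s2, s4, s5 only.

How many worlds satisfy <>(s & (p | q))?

Let φ = <>(s & (p | q)). Evaluate φ at each world:
  s0 (successors {s0, s4, s5}): φ is false.
  s1 (successors {s4}): φ is false.
  s2 (successors {s5}): φ is false.
  s3 (successors {s4, s6}): φ is true.
  s4 (successors {s1, s3, s4, s5}): φ is false.
  s5 (successors {s0, s1}): φ is false.
  s6 (successors {s3, s6}): φ is true.
For instance, at s4:
  At s4: <>(s & (p | q)) requires s & (p | q) at some successor in {s1, s3, s4, s5}.
    At s1: s & (p | q) is false.
    At s3: s & (p | q) is false.
    At s4: s & (p | q) is false.
    At s5: s & (p | q) is false.
  So <>(s & (p | q)) is false at s4.
Satisfying worlds: {s3, s6}

2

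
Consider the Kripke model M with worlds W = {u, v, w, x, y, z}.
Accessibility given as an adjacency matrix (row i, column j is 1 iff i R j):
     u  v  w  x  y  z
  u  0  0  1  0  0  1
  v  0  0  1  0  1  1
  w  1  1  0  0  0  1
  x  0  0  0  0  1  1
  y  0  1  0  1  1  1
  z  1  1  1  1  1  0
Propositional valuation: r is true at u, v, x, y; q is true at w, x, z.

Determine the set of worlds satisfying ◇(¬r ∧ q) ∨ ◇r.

Recall that ◇ψ holds at a world iff ψ holds at some accessible world.
Let φ = ◇(¬r ∧ q) ∨ ◇r. Evaluate φ at each world:
  u (successors {w, z}): φ is true.
  v (successors {w, y, z}): φ is true.
  w (successors {u, v, z}): φ is true.
  x (successors {y, z}): φ is true.
  y (successors {v, x, y, z}): φ is true.
  z (successors {u, v, w, x, y}): φ is true.
For instance, at u:
  At u: ◇(¬r ∧ q) is true, ◇r is false, so ◇(¬r ∧ q) ∨ ◇r is true.
    At u: ◇(¬r ∧ q) requires ¬r ∧ q at some successor in {w, z}.
      ¬r ∧ q holds at w, so ◇(¬r ∧ q) is true at u.
    At u: ◇r requires r at some successor in {w, z}.
      At w: r is false.
      At z: r is false.
    So ◇r is false at u.
Satisfying worlds: {u, v, w, x, y, z}

u, v, w, x, y, z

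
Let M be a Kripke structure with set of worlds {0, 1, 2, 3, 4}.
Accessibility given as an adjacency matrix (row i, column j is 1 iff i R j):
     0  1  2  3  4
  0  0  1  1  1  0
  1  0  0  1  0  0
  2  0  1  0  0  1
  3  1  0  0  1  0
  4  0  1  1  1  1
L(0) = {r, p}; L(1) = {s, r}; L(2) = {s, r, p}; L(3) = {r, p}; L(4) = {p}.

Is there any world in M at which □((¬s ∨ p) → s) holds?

Let φ = □((¬s ∨ p) → s). Evaluate φ at each world:
  0 (successors {1, 2, 3}): φ is false.
  1 (successors {2}): φ is true.
  2 (successors {1, 4}): φ is false.
  3 (successors {0, 3}): φ is false.
  4 (successors {1, 2, 3, 4}): φ is false.
Detail at 1 (witness):
  At 1: □((¬s ∨ p) → s) requires (¬s ∨ p) → s at every successor {2}.
    At 2: (¬s ∨ p) → s is true.
  So □((¬s ∨ p) → s) is true at 1.

Yes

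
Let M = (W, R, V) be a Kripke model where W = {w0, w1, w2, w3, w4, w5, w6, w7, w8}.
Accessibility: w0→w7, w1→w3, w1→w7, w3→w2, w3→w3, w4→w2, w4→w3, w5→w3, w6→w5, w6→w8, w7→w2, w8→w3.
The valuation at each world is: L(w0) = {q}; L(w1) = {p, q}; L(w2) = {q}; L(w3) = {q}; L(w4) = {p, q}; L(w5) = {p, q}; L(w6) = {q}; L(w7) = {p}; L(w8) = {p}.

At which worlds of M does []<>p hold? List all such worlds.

Let φ = []<>p. Evaluate φ at each world:
  w0 (successors {w7}): φ is false.
  w1 (successors {w3, w7}): φ is false.
  w2 (successors ∅): φ is true.
  w3 (successors {w2, w3}): φ is false.
  w4 (successors {w2, w3}): φ is false.
  w5 (successors {w3}): φ is false.
  w6 (successors {w5, w8}): φ is false.
  w7 (successors {w2}): φ is false.
  w8 (successors {w3}): φ is false.
For instance, at w1:
  At w1: []<>p requires <>p at every successor {w3, w7}.
    <>p fails at w3, so []<>p is false at w1.
      At w3: <>p requires p at some successor in {w2, w3}.
        At w2: p is false.
        At w3: p is false.
      So <>p is false at w3.
Satisfying worlds: {w2}

w2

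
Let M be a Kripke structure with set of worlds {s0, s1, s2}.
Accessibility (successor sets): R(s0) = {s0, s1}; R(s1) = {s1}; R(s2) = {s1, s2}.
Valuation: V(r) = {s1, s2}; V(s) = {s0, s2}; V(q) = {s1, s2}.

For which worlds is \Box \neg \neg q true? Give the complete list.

Let φ = \Box \neg \neg q. Evaluate φ at each world:
  s0 (successors {s0, s1}): φ is false.
  s1 (successors {s1}): φ is true.
  s2 (successors {s1, s2}): φ is true.
For instance, at s1:
  At s1: \Box \neg \neg q requires \neg \neg q at every successor {s1}.
    At s1: \neg \neg q is true.
  So \Box \neg \neg q is true at s1.
Satisfying worlds: {s1, s2}

s1, s2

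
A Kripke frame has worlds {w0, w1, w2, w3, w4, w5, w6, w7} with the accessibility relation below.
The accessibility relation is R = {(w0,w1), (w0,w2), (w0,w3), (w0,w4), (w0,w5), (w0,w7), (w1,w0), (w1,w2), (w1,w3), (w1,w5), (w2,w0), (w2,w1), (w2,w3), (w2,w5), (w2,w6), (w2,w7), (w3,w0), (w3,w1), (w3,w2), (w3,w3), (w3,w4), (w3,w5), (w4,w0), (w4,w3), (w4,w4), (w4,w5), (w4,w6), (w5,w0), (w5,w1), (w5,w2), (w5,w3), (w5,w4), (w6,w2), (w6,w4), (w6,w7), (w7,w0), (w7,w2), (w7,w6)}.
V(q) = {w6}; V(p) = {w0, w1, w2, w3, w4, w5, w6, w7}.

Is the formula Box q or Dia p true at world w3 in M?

Yes

At w3: Box q is false, Dia p is true, so Box q or Dia p is true.
  At w3: Box q requires q at every successor {w0, w1, w2, w3, w4, w5}.
    q fails at w0, so Box q is false at w3.
  At w3: Dia p requires p at some successor in {w0, w1, w2, w3, w4, w5}.
    p holds at w0, so Dia p is true at w3.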